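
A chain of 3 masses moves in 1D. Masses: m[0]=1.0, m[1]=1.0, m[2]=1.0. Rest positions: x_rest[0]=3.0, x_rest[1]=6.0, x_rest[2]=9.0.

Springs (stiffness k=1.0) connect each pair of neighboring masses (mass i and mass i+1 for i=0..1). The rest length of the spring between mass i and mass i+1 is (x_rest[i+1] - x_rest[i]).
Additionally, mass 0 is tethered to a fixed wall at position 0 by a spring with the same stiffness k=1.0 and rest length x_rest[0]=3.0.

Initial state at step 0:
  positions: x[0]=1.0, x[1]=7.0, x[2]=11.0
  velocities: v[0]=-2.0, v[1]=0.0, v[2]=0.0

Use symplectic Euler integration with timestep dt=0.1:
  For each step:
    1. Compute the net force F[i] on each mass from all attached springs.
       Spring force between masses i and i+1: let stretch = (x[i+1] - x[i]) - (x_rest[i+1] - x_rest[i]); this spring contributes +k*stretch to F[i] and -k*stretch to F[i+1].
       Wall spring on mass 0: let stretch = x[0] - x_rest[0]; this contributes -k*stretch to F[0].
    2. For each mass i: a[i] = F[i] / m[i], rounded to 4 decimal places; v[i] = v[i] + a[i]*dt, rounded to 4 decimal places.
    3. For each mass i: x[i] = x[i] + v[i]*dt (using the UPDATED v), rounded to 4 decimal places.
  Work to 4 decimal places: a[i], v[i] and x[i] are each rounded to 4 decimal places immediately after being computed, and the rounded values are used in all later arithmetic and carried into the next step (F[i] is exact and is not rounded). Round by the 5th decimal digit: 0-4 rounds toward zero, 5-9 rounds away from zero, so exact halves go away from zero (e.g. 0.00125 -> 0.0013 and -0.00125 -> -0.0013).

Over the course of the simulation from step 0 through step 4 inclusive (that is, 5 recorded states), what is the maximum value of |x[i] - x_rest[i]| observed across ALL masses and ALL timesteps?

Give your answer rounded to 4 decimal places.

Answer: 2.2901

Derivation:
Step 0: x=[1.0000 7.0000 11.0000] v=[-2.0000 0.0000 0.0000]
Step 1: x=[0.8500 6.9800 10.9900] v=[-1.5000 -0.2000 -0.1000]
Step 2: x=[0.7528 6.9388 10.9699] v=[-0.9720 -0.4120 -0.2010]
Step 3: x=[0.7099 6.8761 10.9395] v=[-0.4287 -0.6275 -0.3041]
Step 4: x=[0.7216 6.7923 10.8985] v=[0.1169 -0.8378 -0.4104]
Max displacement = 2.2901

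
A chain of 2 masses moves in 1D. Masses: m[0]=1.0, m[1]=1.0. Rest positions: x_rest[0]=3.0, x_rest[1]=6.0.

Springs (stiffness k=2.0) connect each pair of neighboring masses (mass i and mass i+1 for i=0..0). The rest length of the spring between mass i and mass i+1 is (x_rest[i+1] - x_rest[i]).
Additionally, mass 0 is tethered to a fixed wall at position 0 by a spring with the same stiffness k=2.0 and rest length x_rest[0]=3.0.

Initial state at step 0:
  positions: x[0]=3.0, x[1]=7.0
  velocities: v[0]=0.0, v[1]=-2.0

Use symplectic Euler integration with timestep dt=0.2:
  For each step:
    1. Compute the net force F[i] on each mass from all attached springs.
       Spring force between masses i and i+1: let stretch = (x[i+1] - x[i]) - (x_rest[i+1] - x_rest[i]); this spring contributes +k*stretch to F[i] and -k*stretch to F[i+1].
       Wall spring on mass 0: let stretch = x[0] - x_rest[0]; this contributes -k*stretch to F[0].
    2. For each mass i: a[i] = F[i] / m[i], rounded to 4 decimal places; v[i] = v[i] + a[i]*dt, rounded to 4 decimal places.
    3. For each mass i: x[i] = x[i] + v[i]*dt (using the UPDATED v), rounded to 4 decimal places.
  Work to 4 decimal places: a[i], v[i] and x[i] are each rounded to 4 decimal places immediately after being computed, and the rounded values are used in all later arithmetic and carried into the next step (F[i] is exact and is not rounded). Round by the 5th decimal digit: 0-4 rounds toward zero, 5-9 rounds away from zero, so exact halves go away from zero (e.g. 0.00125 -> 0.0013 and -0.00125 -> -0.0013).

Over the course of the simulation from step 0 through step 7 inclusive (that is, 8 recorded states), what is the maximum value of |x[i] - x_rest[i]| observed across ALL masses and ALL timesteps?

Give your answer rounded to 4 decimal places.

Step 0: x=[3.0000 7.0000] v=[0.0000 -2.0000]
Step 1: x=[3.0800 6.5200] v=[0.4000 -2.4000]
Step 2: x=[3.1888 6.0048] v=[0.5440 -2.5760]
Step 3: x=[3.2678 5.5043] v=[0.3949 -2.5024]
Step 4: x=[3.2643 5.0649] v=[-0.0176 -2.1970]
Step 5: x=[3.1437 4.7215] v=[-0.6031 -1.7172]
Step 6: x=[2.8978 4.4918] v=[-1.2295 -1.1483]
Step 7: x=[2.5476 4.3746] v=[-1.7510 -0.5859]
Max displacement = 1.6254

Answer: 1.6254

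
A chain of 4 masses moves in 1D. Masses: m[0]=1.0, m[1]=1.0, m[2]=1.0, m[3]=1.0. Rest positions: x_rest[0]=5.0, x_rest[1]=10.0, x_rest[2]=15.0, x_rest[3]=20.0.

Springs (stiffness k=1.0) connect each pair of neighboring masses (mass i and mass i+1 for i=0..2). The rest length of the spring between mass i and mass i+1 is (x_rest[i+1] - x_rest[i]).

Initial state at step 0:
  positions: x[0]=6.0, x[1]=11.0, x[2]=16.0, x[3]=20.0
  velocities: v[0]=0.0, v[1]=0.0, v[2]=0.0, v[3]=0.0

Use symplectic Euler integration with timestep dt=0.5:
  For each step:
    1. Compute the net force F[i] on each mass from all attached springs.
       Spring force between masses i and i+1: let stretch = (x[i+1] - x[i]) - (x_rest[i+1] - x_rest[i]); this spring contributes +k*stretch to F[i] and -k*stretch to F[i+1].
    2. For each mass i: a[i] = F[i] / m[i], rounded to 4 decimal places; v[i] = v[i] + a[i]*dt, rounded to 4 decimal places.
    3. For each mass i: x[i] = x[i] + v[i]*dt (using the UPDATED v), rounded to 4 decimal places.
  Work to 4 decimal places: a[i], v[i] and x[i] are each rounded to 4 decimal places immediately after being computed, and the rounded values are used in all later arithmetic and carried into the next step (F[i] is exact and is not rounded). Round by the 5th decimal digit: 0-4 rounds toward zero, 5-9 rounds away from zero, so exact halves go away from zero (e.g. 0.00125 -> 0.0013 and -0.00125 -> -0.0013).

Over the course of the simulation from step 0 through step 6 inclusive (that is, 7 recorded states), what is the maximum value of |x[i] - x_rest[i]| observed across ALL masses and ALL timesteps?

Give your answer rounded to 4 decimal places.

Answer: 1.1173

Derivation:
Step 0: x=[6.0000 11.0000 16.0000 20.0000] v=[0.0000 0.0000 0.0000 0.0000]
Step 1: x=[6.0000 11.0000 15.7500 20.2500] v=[0.0000 0.0000 -0.5000 0.5000]
Step 2: x=[6.0000 10.9375 15.4375 20.6250] v=[0.0000 -0.1250 -0.6250 0.7500]
Step 3: x=[5.9844 10.7656 15.2969 20.9532] v=[-0.0313 -0.3438 -0.2813 0.6563]
Step 4: x=[5.9141 10.5312 15.4375 21.1173] v=[-0.1407 -0.4688 0.2812 0.3282]
Step 5: x=[5.7480 10.3691 15.7715 21.1115] v=[-0.3322 -0.3242 0.6680 -0.0117]
Step 6: x=[5.4872 10.4024 16.0899 21.0207] v=[-0.5217 0.0665 0.6368 -0.1817]
Max displacement = 1.1173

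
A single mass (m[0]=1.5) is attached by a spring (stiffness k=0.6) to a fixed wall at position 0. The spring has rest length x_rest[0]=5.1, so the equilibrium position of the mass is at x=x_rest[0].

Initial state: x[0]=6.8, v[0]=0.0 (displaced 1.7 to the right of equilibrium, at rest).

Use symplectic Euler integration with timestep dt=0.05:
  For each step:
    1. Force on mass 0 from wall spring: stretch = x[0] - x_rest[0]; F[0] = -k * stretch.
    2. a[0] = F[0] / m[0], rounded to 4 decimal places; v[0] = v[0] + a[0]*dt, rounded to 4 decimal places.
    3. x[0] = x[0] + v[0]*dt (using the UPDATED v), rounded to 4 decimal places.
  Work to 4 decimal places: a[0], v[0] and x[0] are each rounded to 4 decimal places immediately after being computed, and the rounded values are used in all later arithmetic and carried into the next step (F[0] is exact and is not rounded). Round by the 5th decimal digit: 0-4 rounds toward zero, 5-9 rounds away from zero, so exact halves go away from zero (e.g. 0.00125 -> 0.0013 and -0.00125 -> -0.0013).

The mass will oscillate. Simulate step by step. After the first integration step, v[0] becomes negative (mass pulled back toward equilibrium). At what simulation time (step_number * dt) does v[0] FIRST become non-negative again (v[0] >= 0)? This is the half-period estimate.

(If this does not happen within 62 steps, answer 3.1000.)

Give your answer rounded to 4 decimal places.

Step 0: x=[6.8000] v=[0.0000]
Step 1: x=[6.7983] v=[-0.0340]
Step 2: x=[6.7949] v=[-0.0680]
Step 3: x=[6.7898] v=[-0.1019]
Step 4: x=[6.7830] v=[-0.1357]
Step 5: x=[6.7745] v=[-0.1694]
Step 6: x=[6.7644] v=[-0.2029]
Step 7: x=[6.7526] v=[-0.2362]
Step 8: x=[6.7391] v=[-0.2693]
Step 9: x=[6.7240] v=[-0.3021]
Step 10: x=[6.7073] v=[-0.3346]
Step 11: x=[6.6890] v=[-0.3667]
Step 12: x=[6.6691] v=[-0.3985]
Step 13: x=[6.6476] v=[-0.4299]
Step 14: x=[6.6246] v=[-0.4609]
Step 15: x=[6.6000] v=[-0.4914]
Step 16: x=[6.5739] v=[-0.5214]
Step 17: x=[6.5464] v=[-0.5509]
Step 18: x=[6.5174] v=[-0.5798]
Step 19: x=[6.4870] v=[-0.6082]
Step 20: x=[6.4552] v=[-0.6359]
Step 21: x=[6.4221] v=[-0.6630]
Step 22: x=[6.3876] v=[-0.6894]
Step 23: x=[6.3518] v=[-0.7152]
Step 24: x=[6.3148] v=[-0.7402]
Step 25: x=[6.2766] v=[-0.7645]
Step 26: x=[6.2372] v=[-0.7880]
Step 27: x=[6.1967] v=[-0.8107]
Step 28: x=[6.1551] v=[-0.8326]
Step 29: x=[6.1124] v=[-0.8537]
Step 30: x=[6.0687] v=[-0.8740]
Step 31: x=[6.0240] v=[-0.8934]
Step 32: x=[5.9784] v=[-0.9119]
Step 33: x=[5.9319] v=[-0.9295]
Step 34: x=[5.8846] v=[-0.9461]
Step 35: x=[5.8365] v=[-0.9618]
Step 36: x=[5.7877] v=[-0.9765]
Step 37: x=[5.7382] v=[-0.9903]
Step 38: x=[5.6880] v=[-1.0031]
Step 39: x=[5.6373] v=[-1.0149]
Step 40: x=[5.5860] v=[-1.0256]
Step 41: x=[5.5342] v=[-1.0353]
Step 42: x=[5.4820] v=[-1.0440]
Step 43: x=[5.4294] v=[-1.0516]
Step 44: x=[5.3765] v=[-1.0582]
Step 45: x=[5.3233] v=[-1.0637]
Step 46: x=[5.2699] v=[-1.0682]
Step 47: x=[5.2163] v=[-1.0716]
Step 48: x=[5.1626] v=[-1.0739]
Step 49: x=[5.1088] v=[-1.0752]
Step 50: x=[5.0550] v=[-1.0754]
Step 51: x=[5.0013] v=[-1.0745]
Step 52: x=[4.9477] v=[-1.0725]
Step 53: x=[4.8942] v=[-1.0695]
Step 54: x=[4.8409] v=[-1.0654]
Step 55: x=[4.7879] v=[-1.0602]
Step 56: x=[4.7352] v=[-1.0540]
Step 57: x=[4.6829] v=[-1.0467]
Step 58: x=[4.6310] v=[-1.0384]
Step 59: x=[4.5796] v=[-1.0290]
Step 60: x=[4.5287] v=[-1.0186]
Step 61: x=[4.4783] v=[-1.0072]
Step 62: x=[4.4286] v=[-0.9948]
v[0] did not become non-negative within 62 steps; using fallback time=3.1000

Answer: 3.1000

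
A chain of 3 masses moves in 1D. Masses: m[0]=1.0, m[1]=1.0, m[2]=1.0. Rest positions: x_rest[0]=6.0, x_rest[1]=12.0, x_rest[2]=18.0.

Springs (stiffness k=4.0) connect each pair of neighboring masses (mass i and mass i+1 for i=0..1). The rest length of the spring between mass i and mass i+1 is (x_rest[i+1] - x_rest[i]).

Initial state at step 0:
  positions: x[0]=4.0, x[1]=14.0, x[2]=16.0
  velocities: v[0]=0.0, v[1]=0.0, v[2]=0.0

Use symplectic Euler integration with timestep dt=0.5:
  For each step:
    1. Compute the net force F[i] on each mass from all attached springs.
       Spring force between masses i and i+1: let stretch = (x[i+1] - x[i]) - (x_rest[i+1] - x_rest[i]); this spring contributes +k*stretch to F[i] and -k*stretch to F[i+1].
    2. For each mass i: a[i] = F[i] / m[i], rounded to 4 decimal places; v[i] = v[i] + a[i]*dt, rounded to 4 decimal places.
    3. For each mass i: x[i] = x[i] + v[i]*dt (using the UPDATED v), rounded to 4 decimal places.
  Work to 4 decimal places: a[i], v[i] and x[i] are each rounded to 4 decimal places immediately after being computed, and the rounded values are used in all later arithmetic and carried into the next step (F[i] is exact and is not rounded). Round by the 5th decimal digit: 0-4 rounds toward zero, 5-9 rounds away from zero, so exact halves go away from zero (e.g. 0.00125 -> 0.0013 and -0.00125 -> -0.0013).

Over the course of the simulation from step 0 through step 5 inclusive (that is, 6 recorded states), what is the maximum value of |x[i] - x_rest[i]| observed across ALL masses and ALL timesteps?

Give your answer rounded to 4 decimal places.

Step 0: x=[4.0000 14.0000 16.0000] v=[0.0000 0.0000 0.0000]
Step 1: x=[8.0000 6.0000 20.0000] v=[8.0000 -16.0000 8.0000]
Step 2: x=[4.0000 14.0000 16.0000] v=[-8.0000 16.0000 -8.0000]
Step 3: x=[4.0000 14.0000 16.0000] v=[0.0000 0.0000 0.0000]
Step 4: x=[8.0000 6.0000 20.0000] v=[8.0000 -16.0000 8.0000]
Step 5: x=[4.0000 14.0000 16.0000] v=[-8.0000 16.0000 -8.0000]
Max displacement = 6.0000

Answer: 6.0000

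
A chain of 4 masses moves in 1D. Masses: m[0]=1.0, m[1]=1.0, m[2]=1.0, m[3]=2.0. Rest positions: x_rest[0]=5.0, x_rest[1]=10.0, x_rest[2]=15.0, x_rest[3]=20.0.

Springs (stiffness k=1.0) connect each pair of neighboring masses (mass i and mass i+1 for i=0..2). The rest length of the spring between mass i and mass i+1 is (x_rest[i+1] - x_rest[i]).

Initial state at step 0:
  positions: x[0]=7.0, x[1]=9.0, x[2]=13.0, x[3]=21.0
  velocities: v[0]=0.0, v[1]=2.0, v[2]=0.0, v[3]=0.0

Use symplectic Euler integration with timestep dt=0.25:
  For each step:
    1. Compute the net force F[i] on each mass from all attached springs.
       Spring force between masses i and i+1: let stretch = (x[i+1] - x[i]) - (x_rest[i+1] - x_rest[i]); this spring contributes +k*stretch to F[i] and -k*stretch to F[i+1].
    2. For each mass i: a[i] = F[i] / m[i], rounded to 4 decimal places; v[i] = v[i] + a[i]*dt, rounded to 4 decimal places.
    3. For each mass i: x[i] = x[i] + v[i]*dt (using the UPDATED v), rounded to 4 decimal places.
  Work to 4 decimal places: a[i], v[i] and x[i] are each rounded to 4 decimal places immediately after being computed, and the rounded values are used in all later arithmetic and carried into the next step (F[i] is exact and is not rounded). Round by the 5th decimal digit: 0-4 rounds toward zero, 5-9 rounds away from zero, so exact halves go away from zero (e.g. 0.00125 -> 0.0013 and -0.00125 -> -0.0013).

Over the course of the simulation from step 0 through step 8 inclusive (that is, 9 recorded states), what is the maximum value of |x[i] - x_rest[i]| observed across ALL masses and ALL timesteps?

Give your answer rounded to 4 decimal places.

Answer: 3.4571

Derivation:
Step 0: x=[7.0000 9.0000 13.0000 21.0000] v=[0.0000 2.0000 0.0000 0.0000]
Step 1: x=[6.8125 9.6250 13.2500 20.9063] v=[-0.7500 2.5000 1.0000 -0.3750]
Step 2: x=[6.4883 10.3008 13.7520 20.7295] v=[-1.2969 2.7031 2.0078 -0.7071]
Step 3: x=[6.0899 10.9540 14.4744 20.4909] v=[-1.5938 2.6128 2.8894 -0.9543]
Step 4: x=[5.6830 11.5232 15.3528 20.2206] v=[-1.6278 2.2769 3.5134 -1.0814]
Step 5: x=[5.3286 11.9668 16.2961 19.9544] v=[-1.4178 1.7743 3.7730 -1.0649]
Step 6: x=[5.0765 12.2661 17.1974 19.7301] v=[-1.0083 1.1971 3.6053 -0.8972]
Step 7: x=[4.9613 12.4242 17.9488 19.5829] v=[-0.4609 0.6325 3.0057 -0.5888]
Step 8: x=[5.0000 12.4612 18.4571 19.5409] v=[0.1548 0.1479 2.0331 -0.1681]
Max displacement = 3.4571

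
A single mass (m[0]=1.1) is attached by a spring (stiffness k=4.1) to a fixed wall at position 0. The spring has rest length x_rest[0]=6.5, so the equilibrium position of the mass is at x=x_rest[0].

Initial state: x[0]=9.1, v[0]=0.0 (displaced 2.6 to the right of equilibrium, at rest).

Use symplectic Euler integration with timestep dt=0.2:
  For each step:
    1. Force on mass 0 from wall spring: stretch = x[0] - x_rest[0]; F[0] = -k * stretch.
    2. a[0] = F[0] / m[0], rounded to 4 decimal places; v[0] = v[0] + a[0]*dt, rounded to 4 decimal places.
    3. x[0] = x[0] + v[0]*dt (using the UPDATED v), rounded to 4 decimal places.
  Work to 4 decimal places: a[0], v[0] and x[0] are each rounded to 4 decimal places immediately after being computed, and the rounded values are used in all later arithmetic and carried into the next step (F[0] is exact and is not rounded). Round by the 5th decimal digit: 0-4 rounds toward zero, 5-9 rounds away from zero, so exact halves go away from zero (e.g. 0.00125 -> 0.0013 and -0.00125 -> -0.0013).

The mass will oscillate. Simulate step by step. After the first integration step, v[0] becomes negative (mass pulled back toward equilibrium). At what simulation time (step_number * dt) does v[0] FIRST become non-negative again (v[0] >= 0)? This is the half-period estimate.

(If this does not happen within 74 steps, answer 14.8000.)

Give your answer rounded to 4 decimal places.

Answer: 1.8000

Derivation:
Step 0: x=[9.1000] v=[0.0000]
Step 1: x=[8.7124] v=[-1.9382]
Step 2: x=[7.9949] v=[-3.5874]
Step 3: x=[7.0545] v=[-4.7018]
Step 4: x=[6.0315] v=[-5.1152]
Step 5: x=[5.0783] v=[-4.7660]
Step 6: x=[4.3371] v=[-3.7062]
Step 7: x=[3.9183] v=[-2.0939]
Step 8: x=[3.8844] v=[-0.1694]
Step 9: x=[4.2405] v=[1.7804]
First v>=0 after going negative at step 9, time=1.8000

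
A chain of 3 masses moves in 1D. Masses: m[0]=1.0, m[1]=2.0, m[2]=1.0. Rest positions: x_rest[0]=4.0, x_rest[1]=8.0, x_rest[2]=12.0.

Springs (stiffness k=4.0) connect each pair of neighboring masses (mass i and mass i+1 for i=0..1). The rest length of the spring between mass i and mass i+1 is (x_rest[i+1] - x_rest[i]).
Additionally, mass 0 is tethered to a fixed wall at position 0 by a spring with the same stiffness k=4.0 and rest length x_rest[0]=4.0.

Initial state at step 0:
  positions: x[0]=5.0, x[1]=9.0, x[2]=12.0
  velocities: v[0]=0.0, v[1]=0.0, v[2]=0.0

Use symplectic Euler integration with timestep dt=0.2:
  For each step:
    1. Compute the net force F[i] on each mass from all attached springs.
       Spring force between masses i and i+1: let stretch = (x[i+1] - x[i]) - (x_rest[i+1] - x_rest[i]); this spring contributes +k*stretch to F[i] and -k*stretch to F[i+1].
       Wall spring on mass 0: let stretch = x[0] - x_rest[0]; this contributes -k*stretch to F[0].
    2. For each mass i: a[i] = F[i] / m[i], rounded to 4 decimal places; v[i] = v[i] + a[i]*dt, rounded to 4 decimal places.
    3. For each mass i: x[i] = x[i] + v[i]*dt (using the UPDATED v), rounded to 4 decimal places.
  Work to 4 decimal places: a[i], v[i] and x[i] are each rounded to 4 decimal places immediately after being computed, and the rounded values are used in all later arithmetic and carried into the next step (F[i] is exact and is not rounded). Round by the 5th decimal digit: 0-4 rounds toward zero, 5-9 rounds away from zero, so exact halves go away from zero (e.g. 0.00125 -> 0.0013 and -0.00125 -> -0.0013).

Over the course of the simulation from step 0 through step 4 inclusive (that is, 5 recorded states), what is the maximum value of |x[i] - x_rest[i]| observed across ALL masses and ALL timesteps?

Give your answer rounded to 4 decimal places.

Step 0: x=[5.0000 9.0000 12.0000] v=[0.0000 0.0000 0.0000]
Step 1: x=[4.8400 8.9200 12.1600] v=[-0.8000 -0.4000 0.8000]
Step 2: x=[4.5584 8.7728 12.4416] v=[-1.4080 -0.7360 1.4080]
Step 3: x=[4.2218 8.5820 12.7762] v=[-1.6832 -0.9542 1.6730]
Step 4: x=[3.9073 8.3779 13.0797] v=[-1.5725 -1.0206 1.5176]
Max displacement = 1.0797

Answer: 1.0797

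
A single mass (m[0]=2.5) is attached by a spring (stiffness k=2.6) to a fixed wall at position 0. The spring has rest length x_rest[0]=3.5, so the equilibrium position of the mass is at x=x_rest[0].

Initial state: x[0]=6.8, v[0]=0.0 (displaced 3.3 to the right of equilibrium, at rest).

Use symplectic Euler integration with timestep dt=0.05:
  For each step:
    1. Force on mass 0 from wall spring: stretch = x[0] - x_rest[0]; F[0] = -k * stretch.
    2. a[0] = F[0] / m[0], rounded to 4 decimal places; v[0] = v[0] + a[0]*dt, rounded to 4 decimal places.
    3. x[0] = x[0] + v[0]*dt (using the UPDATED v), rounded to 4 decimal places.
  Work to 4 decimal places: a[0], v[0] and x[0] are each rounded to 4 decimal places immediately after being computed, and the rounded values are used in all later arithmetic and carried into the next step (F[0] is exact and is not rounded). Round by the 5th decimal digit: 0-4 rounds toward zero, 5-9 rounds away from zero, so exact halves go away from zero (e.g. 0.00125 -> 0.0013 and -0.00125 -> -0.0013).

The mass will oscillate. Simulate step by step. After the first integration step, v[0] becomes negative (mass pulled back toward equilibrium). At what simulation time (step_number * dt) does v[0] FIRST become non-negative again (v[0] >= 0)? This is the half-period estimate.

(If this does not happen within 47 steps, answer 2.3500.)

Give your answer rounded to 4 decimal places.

Answer: 2.3500

Derivation:
Step 0: x=[6.8000] v=[0.0000]
Step 1: x=[6.7914] v=[-0.1716]
Step 2: x=[6.7743] v=[-0.3428]
Step 3: x=[6.7486] v=[-0.5131]
Step 4: x=[6.7145] v=[-0.6820]
Step 5: x=[6.6720] v=[-0.8492]
Step 6: x=[6.6213] v=[-1.0141]
Step 7: x=[6.5625] v=[-1.1764]
Step 8: x=[6.4957] v=[-1.3357]
Step 9: x=[6.4211] v=[-1.4915]
Step 10: x=[6.3389] v=[-1.6434]
Step 11: x=[6.2494] v=[-1.7910]
Step 12: x=[6.1527] v=[-1.9340]
Step 13: x=[6.0491] v=[-2.0719]
Step 14: x=[5.9389] v=[-2.2045]
Step 15: x=[5.8223] v=[-2.3313]
Step 16: x=[5.6997] v=[-2.4521]
Step 17: x=[5.5714] v=[-2.5665]
Step 18: x=[5.4377] v=[-2.6742]
Step 19: x=[5.2990] v=[-2.7750]
Step 20: x=[5.1556] v=[-2.8686]
Step 21: x=[5.0079] v=[-2.9547]
Step 22: x=[4.8562] v=[-3.0331]
Step 23: x=[4.7010] v=[-3.1036]
Step 24: x=[4.5427] v=[-3.1661]
Step 25: x=[4.3817] v=[-3.2203]
Step 26: x=[4.2184] v=[-3.2662]
Step 27: x=[4.0532] v=[-3.3036]
Step 28: x=[3.8866] v=[-3.3324]
Step 29: x=[3.7190] v=[-3.3525]
Step 30: x=[3.5508] v=[-3.3639]
Step 31: x=[3.3825] v=[-3.3665]
Step 32: x=[3.2145] v=[-3.3604]
Step 33: x=[3.0472] v=[-3.3456]
Step 34: x=[2.8811] v=[-3.3221]
Step 35: x=[2.7166] v=[-3.2899]
Step 36: x=[2.5541] v=[-3.2492]
Step 37: x=[2.3941] v=[-3.2000]
Step 38: x=[2.2370] v=[-3.1425]
Step 39: x=[2.0832] v=[-3.0768]
Step 40: x=[1.9330] v=[-3.0031]
Step 41: x=[1.7869] v=[-2.9216]
Step 42: x=[1.6453] v=[-2.8325]
Step 43: x=[1.5085] v=[-2.7361]
Step 44: x=[1.3769] v=[-2.6325]
Step 45: x=[1.2508] v=[-2.5221]
Step 46: x=[1.1305] v=[-2.4051]
Step 47: x=[1.0164] v=[-2.2819]
v[0] did not become non-negative within 47 steps; using fallback time=2.3500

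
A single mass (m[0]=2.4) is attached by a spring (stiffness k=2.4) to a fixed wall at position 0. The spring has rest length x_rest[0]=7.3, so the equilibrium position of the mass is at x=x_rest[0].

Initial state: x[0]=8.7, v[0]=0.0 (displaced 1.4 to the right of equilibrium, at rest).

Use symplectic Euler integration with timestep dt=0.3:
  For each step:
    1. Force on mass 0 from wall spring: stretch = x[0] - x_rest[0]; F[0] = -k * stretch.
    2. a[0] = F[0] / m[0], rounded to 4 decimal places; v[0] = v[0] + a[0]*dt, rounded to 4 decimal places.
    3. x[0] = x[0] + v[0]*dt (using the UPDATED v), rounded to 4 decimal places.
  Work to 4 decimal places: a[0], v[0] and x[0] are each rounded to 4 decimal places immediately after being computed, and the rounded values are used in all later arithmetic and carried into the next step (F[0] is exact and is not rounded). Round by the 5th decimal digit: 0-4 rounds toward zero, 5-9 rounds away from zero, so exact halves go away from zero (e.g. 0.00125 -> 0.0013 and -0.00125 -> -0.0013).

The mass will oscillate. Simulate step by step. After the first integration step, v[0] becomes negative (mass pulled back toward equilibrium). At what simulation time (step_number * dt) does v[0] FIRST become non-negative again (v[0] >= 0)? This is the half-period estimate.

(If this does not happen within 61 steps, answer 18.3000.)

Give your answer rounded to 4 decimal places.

Step 0: x=[8.7000] v=[0.0000]
Step 1: x=[8.5740] v=[-0.4200]
Step 2: x=[8.3333] v=[-0.8022]
Step 3: x=[7.9996] v=[-1.1122]
Step 4: x=[7.6030] v=[-1.3221]
Step 5: x=[7.1791] v=[-1.4130]
Step 6: x=[6.7661] v=[-1.3767]
Step 7: x=[6.4012] v=[-1.2165]
Step 8: x=[6.1171] v=[-0.9469]
Step 9: x=[5.9395] v=[-0.5920]
Step 10: x=[5.8843] v=[-0.1839]
Step 11: x=[5.9565] v=[0.2408]
First v>=0 after going negative at step 11, time=3.3000

Answer: 3.3000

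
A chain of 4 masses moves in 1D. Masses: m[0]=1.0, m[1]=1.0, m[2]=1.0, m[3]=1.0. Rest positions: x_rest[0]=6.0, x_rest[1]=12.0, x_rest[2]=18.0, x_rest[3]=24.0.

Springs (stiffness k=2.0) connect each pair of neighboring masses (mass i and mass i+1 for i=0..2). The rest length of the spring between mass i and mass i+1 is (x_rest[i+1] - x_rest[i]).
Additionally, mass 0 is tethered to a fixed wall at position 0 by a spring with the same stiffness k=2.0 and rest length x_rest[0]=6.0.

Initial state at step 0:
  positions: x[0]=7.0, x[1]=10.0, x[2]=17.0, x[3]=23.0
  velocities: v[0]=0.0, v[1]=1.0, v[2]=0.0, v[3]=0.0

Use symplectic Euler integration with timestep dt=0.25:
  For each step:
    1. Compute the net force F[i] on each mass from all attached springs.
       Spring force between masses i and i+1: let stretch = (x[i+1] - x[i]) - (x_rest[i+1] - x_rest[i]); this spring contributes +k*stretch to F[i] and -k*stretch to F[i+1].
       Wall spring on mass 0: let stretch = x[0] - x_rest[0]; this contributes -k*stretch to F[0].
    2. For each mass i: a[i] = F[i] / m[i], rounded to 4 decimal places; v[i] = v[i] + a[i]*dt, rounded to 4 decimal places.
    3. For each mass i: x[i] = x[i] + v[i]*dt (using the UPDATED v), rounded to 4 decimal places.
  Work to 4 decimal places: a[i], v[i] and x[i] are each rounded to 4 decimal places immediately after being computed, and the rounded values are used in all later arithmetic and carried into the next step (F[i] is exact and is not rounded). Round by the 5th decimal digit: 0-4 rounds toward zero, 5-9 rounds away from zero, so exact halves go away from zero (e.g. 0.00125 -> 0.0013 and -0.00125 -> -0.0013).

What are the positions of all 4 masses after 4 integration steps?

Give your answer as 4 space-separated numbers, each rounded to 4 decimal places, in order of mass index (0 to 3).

Step 0: x=[7.0000 10.0000 17.0000 23.0000] v=[0.0000 1.0000 0.0000 0.0000]
Step 1: x=[6.5000 10.7500 16.8750 23.0000] v=[-2.0000 3.0000 -0.5000 0.0000]
Step 2: x=[5.7188 11.7344 16.7500 22.9844] v=[-3.1250 3.9375 -0.5000 -0.0625]
Step 3: x=[4.9747 12.5938 16.7774 22.9395] v=[-2.9766 3.4375 0.1094 -0.1797]
Step 4: x=[4.5611 13.0238 17.0521 22.8743] v=[-1.6544 1.7198 1.0987 -0.2608]

Answer: 4.5611 13.0238 17.0521 22.8743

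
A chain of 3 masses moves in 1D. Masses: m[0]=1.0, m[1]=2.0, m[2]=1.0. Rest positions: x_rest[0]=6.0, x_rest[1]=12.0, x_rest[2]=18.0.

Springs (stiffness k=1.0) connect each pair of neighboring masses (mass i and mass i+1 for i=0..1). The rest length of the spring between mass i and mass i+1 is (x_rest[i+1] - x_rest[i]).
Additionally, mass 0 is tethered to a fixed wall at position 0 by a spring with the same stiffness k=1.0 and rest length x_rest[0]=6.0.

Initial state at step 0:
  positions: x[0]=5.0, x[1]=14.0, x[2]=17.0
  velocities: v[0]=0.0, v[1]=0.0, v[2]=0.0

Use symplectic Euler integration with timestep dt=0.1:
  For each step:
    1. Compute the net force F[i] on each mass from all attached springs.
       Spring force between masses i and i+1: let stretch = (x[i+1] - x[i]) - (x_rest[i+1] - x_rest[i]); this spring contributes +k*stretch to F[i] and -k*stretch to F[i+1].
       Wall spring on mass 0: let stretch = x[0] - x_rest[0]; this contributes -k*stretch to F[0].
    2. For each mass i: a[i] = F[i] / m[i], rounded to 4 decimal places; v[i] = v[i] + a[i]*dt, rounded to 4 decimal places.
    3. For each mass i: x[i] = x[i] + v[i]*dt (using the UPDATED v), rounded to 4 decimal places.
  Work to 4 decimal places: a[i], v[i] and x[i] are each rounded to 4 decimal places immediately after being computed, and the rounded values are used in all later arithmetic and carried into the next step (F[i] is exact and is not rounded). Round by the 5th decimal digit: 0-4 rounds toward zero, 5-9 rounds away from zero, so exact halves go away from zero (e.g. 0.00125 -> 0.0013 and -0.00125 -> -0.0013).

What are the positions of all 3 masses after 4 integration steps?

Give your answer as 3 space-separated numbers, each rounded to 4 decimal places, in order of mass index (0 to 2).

Answer: 5.3837 13.7097 17.2911

Derivation:
Step 0: x=[5.0000 14.0000 17.0000] v=[0.0000 0.0000 0.0000]
Step 1: x=[5.0400 13.9700 17.0300] v=[0.4000 -0.3000 0.3000]
Step 2: x=[5.1189 13.9107 17.0894] v=[0.7890 -0.5935 0.5940]
Step 3: x=[5.2345 13.8233 17.1770] v=[1.1563 -0.8742 0.8761]
Step 4: x=[5.3837 13.7097 17.2911] v=[1.4917 -1.1360 1.1407]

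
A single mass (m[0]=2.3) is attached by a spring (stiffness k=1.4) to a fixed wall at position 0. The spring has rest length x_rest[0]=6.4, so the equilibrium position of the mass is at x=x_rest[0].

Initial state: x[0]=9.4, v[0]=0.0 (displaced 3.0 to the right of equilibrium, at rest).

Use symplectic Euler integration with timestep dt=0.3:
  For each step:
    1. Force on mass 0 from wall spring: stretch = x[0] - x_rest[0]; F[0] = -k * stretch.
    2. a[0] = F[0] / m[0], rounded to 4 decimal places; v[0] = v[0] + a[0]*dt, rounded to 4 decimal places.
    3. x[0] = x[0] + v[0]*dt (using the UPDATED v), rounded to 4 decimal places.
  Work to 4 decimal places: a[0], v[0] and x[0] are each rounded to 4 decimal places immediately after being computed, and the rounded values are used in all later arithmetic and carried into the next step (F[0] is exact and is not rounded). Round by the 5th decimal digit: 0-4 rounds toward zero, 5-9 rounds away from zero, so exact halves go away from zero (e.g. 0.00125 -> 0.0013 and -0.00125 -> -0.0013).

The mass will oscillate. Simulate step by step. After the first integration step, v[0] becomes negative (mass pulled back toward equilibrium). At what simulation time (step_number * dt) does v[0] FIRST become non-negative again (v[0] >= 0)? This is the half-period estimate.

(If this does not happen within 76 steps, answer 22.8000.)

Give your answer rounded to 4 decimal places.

Answer: 4.2000

Derivation:
Step 0: x=[9.4000] v=[0.0000]
Step 1: x=[9.2357] v=[-0.5478]
Step 2: x=[8.9160] v=[-1.0656]
Step 3: x=[8.4585] v=[-1.5251]
Step 4: x=[7.8882] v=[-1.9010]
Step 5: x=[7.2364] v=[-2.1728]
Step 6: x=[6.5388] v=[-2.3255]
Step 7: x=[5.8335] v=[-2.3509]
Step 8: x=[5.1593] v=[-2.2475]
Step 9: x=[4.5530] v=[-2.0209]
Step 10: x=[4.0479] v=[-1.6836]
Step 11: x=[3.6717] v=[-1.2541]
Step 12: x=[3.4449] v=[-0.7559]
Step 13: x=[3.3800] v=[-0.2163]
Step 14: x=[3.4806] v=[0.3352]
First v>=0 after going negative at step 14, time=4.2000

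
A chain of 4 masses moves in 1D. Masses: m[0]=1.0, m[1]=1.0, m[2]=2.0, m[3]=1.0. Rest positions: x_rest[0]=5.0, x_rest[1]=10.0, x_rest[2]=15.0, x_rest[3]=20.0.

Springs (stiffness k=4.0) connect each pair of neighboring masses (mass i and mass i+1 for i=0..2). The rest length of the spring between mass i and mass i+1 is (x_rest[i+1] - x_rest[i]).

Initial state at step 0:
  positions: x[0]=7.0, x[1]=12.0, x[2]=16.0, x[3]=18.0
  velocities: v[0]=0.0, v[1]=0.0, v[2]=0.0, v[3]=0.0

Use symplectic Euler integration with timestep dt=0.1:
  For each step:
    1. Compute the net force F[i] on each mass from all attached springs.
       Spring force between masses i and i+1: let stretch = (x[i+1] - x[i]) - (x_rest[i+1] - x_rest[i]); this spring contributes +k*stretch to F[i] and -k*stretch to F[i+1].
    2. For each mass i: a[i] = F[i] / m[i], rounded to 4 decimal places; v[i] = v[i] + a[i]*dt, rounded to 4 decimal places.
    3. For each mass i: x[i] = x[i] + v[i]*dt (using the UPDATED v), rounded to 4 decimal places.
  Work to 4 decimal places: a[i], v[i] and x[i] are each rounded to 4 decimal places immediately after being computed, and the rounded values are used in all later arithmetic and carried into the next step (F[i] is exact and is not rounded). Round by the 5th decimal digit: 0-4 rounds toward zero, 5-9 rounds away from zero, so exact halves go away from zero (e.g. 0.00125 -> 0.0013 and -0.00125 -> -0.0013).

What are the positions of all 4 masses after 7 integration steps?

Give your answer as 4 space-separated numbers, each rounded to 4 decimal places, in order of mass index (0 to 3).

Answer: 6.8240 11.0684 15.2387 20.6304

Derivation:
Step 0: x=[7.0000 12.0000 16.0000 18.0000] v=[0.0000 0.0000 0.0000 0.0000]
Step 1: x=[7.0000 11.9600 15.9600 18.1200] v=[0.0000 -0.4000 -0.4000 1.2000]
Step 2: x=[6.9984 11.8816 15.8832 18.3536] v=[-0.0160 -0.7840 -0.7680 2.3360]
Step 3: x=[6.9921 11.7679 15.7758 18.6884] v=[-0.0627 -1.1366 -1.0742 3.3478]
Step 4: x=[6.9769 11.6235 15.6465 19.1067] v=[-0.1524 -1.4438 -1.2933 4.1828]
Step 5: x=[6.9475 11.4542 15.5059 19.5866] v=[-0.2938 -1.6932 -1.4059 4.7987]
Step 6: x=[6.8984 11.2667 15.3659 20.1032] v=[-0.4911 -1.8752 -1.4001 5.1664]
Step 7: x=[6.8240 11.0684 15.2387 20.6304] v=[-0.7438 -1.9828 -1.2725 5.2715]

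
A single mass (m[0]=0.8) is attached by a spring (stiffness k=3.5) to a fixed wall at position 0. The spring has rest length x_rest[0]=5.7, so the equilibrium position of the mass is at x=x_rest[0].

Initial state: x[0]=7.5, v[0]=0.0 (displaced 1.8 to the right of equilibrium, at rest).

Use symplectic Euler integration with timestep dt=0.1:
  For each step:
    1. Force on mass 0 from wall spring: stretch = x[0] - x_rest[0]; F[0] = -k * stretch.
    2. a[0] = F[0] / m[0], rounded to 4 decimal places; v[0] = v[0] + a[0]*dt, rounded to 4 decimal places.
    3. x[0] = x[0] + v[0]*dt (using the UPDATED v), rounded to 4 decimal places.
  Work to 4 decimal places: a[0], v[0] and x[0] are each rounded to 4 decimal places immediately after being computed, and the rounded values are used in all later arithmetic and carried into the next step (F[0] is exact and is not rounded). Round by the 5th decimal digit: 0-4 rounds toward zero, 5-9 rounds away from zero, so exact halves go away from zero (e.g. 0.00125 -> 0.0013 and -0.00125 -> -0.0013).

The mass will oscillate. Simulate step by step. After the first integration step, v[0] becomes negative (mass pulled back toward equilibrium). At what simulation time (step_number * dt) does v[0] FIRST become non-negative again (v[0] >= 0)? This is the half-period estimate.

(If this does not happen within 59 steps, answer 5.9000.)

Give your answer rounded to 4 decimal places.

Answer: 1.5000

Derivation:
Step 0: x=[7.5000] v=[0.0000]
Step 1: x=[7.4213] v=[-0.7875]
Step 2: x=[7.2672] v=[-1.5406]
Step 3: x=[7.0446] v=[-2.2263]
Step 4: x=[6.7631] v=[-2.8146]
Step 5: x=[6.4351] v=[-3.2797]
Step 6: x=[6.0750] v=[-3.6013]
Step 7: x=[5.6985] v=[-3.7654]
Step 8: x=[5.3220] v=[-3.7647]
Step 9: x=[4.9621] v=[-3.5993]
Step 10: x=[4.6345] v=[-3.2765]
Step 11: x=[4.3535] v=[-2.8103]
Step 12: x=[4.1314] v=[-2.2212]
Step 13: x=[3.9779] v=[-1.5349]
Step 14: x=[3.8998] v=[-0.7815]
Step 15: x=[3.9004] v=[0.0061]
First v>=0 after going negative at step 15, time=1.5000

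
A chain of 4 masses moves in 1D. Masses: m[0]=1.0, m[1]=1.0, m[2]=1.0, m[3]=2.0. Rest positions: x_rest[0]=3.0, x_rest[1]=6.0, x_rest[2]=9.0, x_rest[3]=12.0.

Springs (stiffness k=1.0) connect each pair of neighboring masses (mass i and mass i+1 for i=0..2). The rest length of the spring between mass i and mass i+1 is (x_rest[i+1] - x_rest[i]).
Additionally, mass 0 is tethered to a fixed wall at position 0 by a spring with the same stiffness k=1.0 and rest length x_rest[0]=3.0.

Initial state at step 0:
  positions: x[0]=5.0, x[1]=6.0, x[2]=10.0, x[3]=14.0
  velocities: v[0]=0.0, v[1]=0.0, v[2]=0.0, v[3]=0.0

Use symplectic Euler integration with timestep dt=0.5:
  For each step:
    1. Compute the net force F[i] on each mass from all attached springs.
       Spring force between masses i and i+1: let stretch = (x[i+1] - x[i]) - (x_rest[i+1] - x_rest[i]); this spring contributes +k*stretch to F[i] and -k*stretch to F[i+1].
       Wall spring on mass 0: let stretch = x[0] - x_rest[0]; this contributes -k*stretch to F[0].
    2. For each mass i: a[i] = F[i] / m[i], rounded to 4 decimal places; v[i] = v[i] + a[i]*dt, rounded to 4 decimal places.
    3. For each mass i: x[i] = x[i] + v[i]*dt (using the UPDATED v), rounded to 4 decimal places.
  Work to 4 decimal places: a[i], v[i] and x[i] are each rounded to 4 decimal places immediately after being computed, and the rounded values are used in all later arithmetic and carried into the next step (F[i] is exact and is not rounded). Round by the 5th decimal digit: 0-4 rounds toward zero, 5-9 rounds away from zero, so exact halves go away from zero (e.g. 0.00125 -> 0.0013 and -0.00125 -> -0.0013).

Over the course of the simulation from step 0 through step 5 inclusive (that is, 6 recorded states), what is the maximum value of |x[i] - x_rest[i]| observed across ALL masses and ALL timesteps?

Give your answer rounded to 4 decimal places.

Answer: 2.0260

Derivation:
Step 0: x=[5.0000 6.0000 10.0000 14.0000] v=[0.0000 0.0000 0.0000 0.0000]
Step 1: x=[4.0000 6.7500 10.0000 13.8750] v=[-2.0000 1.5000 0.0000 -0.2500]
Step 2: x=[2.6875 7.6250 10.1563 13.6406] v=[-2.6250 1.7500 0.3125 -0.4688]
Step 3: x=[1.9375 7.8985 10.5508 13.3457] v=[-1.5000 0.5469 0.7890 -0.5899]
Step 4: x=[2.1934 7.3448 10.9810 13.0764] v=[0.5118 -1.1075 0.8603 -0.5386]
Step 5: x=[3.1888 6.4123 11.0260 12.9202] v=[1.9908 -1.8651 0.0899 -0.3125]
Max displacement = 2.0260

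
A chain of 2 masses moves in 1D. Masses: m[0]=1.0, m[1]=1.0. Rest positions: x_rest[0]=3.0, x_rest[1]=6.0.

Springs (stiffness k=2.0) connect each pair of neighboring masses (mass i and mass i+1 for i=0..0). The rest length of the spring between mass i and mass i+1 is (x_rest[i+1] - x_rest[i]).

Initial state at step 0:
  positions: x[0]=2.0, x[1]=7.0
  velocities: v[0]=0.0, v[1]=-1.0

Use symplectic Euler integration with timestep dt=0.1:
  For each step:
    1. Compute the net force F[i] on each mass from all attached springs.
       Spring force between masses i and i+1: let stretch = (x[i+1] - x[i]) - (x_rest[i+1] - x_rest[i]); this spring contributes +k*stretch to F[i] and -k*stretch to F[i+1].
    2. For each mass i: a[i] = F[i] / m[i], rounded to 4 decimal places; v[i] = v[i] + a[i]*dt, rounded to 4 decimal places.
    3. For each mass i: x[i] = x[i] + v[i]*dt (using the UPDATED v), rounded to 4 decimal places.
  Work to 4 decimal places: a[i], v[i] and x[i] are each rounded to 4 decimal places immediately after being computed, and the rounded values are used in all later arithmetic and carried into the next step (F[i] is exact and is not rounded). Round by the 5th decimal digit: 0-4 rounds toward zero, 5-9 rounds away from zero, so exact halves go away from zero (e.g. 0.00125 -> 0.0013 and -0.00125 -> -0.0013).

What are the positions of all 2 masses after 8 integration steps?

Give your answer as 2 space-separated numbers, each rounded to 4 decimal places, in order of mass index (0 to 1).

Step 0: x=[2.0000 7.0000] v=[0.0000 -1.0000]
Step 1: x=[2.0400 6.8600] v=[0.4000 -1.4000]
Step 2: x=[2.1164 6.6836] v=[0.7640 -1.7640]
Step 3: x=[2.2241 6.4759] v=[1.0774 -2.0774]
Step 4: x=[2.3569 6.2431] v=[1.3278 -2.3278]
Step 5: x=[2.5074 5.9926] v=[1.5050 -2.5050]
Step 6: x=[2.6676 5.7324] v=[1.6020 -2.6020]
Step 7: x=[2.8291 5.4709] v=[1.6150 -2.6150]
Step 8: x=[2.9834 5.2166] v=[1.5434 -2.5434]

Answer: 2.9834 5.2166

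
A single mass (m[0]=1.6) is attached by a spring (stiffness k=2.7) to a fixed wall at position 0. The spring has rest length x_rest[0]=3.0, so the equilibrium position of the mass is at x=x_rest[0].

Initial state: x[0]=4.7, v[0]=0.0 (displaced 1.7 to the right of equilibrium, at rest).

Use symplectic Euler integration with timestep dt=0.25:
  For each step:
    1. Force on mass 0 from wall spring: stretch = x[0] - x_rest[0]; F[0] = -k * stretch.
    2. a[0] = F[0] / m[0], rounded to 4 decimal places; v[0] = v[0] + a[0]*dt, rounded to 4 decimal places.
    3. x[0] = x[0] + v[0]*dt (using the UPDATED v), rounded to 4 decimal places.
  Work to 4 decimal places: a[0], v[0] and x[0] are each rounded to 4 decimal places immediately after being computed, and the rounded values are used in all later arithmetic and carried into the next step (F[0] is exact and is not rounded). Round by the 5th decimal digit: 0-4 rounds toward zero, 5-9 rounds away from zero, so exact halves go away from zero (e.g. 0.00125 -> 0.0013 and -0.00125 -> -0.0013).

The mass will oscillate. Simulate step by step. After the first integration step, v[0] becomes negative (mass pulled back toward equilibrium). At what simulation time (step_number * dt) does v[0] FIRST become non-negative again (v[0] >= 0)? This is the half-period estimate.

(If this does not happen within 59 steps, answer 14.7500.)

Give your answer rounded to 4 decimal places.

Answer: 2.5000

Derivation:
Step 0: x=[4.7000] v=[0.0000]
Step 1: x=[4.5207] v=[-0.7172]
Step 2: x=[4.1810] v=[-1.3588]
Step 3: x=[3.7168] v=[-1.8570]
Step 4: x=[3.1770] v=[-2.1594]
Step 5: x=[2.6185] v=[-2.2341]
Step 6: x=[2.1002] v=[-2.0732]
Step 7: x=[1.6768] v=[-1.6936]
Step 8: x=[1.3930] v=[-1.1354]
Step 9: x=[1.2786] v=[-0.4575]
Step 10: x=[1.3458] v=[0.2687]
First v>=0 after going negative at step 10, time=2.5000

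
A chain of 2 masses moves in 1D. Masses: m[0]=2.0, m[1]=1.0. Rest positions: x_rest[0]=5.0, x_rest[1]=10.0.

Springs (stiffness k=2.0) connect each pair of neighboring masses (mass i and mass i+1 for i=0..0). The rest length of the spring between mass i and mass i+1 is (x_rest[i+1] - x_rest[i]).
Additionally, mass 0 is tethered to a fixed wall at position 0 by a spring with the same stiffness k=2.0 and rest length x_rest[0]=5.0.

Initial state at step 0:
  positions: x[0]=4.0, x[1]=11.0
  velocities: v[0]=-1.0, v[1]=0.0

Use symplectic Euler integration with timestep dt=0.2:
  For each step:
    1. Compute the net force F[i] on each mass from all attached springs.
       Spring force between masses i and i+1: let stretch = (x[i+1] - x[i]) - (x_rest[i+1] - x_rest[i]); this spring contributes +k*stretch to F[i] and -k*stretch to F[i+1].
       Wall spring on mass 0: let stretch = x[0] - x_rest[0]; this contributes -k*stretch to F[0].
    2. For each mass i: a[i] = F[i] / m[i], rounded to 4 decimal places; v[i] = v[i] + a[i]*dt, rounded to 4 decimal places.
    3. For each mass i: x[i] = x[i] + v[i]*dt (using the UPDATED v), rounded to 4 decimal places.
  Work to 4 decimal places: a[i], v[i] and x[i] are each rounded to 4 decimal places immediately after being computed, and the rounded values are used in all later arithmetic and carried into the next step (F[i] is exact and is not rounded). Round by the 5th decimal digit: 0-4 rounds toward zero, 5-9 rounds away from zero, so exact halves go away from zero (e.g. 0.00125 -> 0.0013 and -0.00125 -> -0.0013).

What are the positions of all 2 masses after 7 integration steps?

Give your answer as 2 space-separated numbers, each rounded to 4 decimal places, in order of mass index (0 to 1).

Step 0: x=[4.0000 11.0000] v=[-1.0000 0.0000]
Step 1: x=[3.9200 10.8400] v=[-0.4000 -0.8000]
Step 2: x=[3.9600 10.5264] v=[0.2000 -1.5680]
Step 3: x=[4.1043 10.0875] v=[0.7213 -2.1946]
Step 4: x=[4.3237 9.5699] v=[1.0971 -2.5879]
Step 5: x=[4.5800 9.0326] v=[1.2816 -2.6864]
Step 6: x=[4.8312 8.5391] v=[1.2561 -2.4674]
Step 7: x=[5.0375 8.1490] v=[1.0314 -1.9506]

Answer: 5.0375 8.1490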